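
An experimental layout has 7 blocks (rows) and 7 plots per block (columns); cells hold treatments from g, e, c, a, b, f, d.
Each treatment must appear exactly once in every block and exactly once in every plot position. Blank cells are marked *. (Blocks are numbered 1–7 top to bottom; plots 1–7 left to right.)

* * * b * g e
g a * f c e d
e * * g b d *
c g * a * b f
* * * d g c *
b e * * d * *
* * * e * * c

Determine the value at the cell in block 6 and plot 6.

Block 2, plot 3: block 2 has {g, e, c, a, f, d} and plot 3 has {}, leaving only b.
Block 3, plot 7: block 3 has {g, e, b, d} and plot 7 has {e, c, f, d}, leaving only a.
Block 4, plot 5: block 4 has {g, c, a, b, f} and plot 5 has {g, c, b, d}, leaving only e.
Block 4, plot 3: block 4 has {g, e, c, a, b, f} and plot 3 has {b}, leaving only d.
Block 5, plot 7: block 5 has {g, c, d} and plot 7 has {e, c, a, f, d}, leaving only b.
Block 5, plot 2: block 5 has {g, c, b, d} and plot 2 has {g, e, a}, leaving only f.
Block 3, plot 2: block 3 has {g, e, a, b, d} and plot 2 has {g, e, a, f}, leaving only c.
Block 1, plot 2: block 1 has {g, e, b} and plot 2 has {g, e, c, a, f}, leaving only d.
Block 3, plot 3: block 3 has {g, e, c, a, b, d} and plot 3 has {b, d}, leaving only f.
Block 5, plot 1: block 5 has {g, c, b, f, d} and plot 1 has {g, e, c, b}, leaving only a.
Block 1, plot 1: block 1 has {g, e, b, d} and plot 1 has {g, e, c, a, b}, leaving only f.
Block 1, plot 5: block 1 has {g, e, b, f, d} and plot 5 has {g, e, c, b, d}, leaving only a.
Block 1, plot 3: block 1 has {g, e, a, b, f, d} and plot 3 has {b, f, d}, leaving only c.
Block 5, plot 3: block 5 has {g, c, a, b, f, d} and plot 3 has {c, b, f, d}, leaving only e.
Block 6, plot 4: block 6 has {e, b, d} and plot 4 has {g, e, a, b, f, d}, leaving only c.
Block 6, plot 7: block 6 has {e, c, b, d} and plot 7 has {e, c, a, b, f, d}, leaving only g.
Block 6, plot 3: block 6 has {g, e, c, b, d} and plot 3 has {e, c, b, f, d}, leaving only a.
Block 6 already has {g, e, c, a, b, d} and plot 6 already has {g, e, c, b, d}, so block 6, plot 6 must be f.

f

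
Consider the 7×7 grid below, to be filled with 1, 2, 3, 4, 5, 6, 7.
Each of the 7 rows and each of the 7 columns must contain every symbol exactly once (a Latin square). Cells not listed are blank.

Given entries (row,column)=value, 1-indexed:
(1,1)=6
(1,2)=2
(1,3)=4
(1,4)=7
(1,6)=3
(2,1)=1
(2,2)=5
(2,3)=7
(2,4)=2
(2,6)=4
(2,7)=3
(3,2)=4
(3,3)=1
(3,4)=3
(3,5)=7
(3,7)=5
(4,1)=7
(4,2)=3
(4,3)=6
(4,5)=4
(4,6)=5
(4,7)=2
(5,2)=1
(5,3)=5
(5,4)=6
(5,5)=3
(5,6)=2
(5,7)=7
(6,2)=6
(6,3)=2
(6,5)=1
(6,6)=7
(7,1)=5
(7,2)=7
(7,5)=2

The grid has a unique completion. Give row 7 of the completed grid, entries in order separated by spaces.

Row 7, column 3: row 7 has {2, 5, 7} and column 3 has {1, 2, 4, 5, 6, 7}, leaving only 3.
Row 1, column 5: row 1 has {2, 3, 4, 6, 7} and column 5 has {1, 2, 3, 4, 7}, leaving only 5.
Row 1, column 7: row 1 has {2, 3, 4, 5, 6, 7} and column 7 has {2, 3, 5, 7}, leaving only 1.
Row 2, column 5: row 2 has {1, 2, 3, 4, 5, 7} and column 5 has {1, 2, 3, 4, 5, 7}, leaving only 6.
Row 3, column 1: row 3 has {1, 3, 4, 5, 7} and column 1 has {1, 5, 6, 7}, leaving only 2.
Row 3, column 6: row 3 has {1, 2, 3, 4, 5, 7} and column 6 has {2, 3, 4, 5, 7}, leaving only 6.
Row 7, column 6: row 7 has {2, 3, 5, 7} and column 6 has {2, 3, 4, 5, 6, 7}, leaving only 1.
Row 7, column 4: row 7 has {1, 2, 3, 5, 7} and column 4 has {2, 3, 6, 7}, leaving only 4.
Row 7, column 7: row 7 has {1, 2, 3, 4, 5, 7} and column 7 has {1, 2, 3, 5, 7}, leaving only 6.
So row 7 reads: 5 7 3 4 2 1 6.

5 7 3 4 2 1 6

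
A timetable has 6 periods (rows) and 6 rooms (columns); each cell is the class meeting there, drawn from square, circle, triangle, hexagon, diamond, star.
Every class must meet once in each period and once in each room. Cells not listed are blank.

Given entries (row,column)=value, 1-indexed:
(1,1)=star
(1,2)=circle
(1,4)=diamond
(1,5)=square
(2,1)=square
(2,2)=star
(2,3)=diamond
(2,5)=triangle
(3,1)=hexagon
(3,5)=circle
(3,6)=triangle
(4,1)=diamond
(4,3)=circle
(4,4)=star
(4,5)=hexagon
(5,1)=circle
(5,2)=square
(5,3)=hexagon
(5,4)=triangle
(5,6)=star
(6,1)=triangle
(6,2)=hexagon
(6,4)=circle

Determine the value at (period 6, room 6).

Period 1, room 3: period 1 has {square, circle, diamond, star} and room 3 has {circle, hexagon, diamond}, leaving only triangle.
Period 1, room 6: period 1 has {square, circle, triangle, diamond, star} and room 6 has {triangle, star}, leaving only hexagon.
Period 2, room 4: period 2 has {square, triangle, diamond, star} and room 4 has {circle, triangle, diamond, star}, leaving only hexagon.
Period 2, room 6: period 2 has {square, triangle, hexagon, diamond, star} and room 6 has {triangle, hexagon, star}, leaving only circle.
Period 3, room 2: period 3 has {circle, triangle, hexagon} and room 2 has {square, circle, hexagon, star}, leaving only diamond.
Period 3, room 4: period 3 has {circle, triangle, hexagon, diamond} and room 4 has {circle, triangle, hexagon, diamond, star}, leaving only square.
Period 3, room 3: period 3 has {square, circle, triangle, hexagon, diamond} and room 3 has {circle, triangle, hexagon, diamond}, leaving only star.
Period 4, room 2: period 4 has {circle, hexagon, diamond, star} and room 2 has {square, circle, hexagon, diamond, star}, leaving only triangle.
Period 4, room 6: period 4 has {circle, triangle, hexagon, diamond, star} and room 6 has {circle, triangle, hexagon, star}, leaving only square.
Period 6 already has {circle, triangle, hexagon} and room 6 already has {square, circle, triangle, hexagon, star}, so period 6, room 6 must be diamond.

diamond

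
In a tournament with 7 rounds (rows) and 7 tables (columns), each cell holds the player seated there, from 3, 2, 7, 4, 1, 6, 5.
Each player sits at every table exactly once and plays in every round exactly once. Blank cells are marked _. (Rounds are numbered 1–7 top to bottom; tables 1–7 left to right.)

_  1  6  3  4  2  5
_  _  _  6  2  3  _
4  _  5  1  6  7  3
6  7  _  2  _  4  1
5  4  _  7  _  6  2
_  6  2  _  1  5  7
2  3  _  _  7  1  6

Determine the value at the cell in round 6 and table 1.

3

Round 6 already has {2, 7, 1, 6, 5} and table 1 already has {2, 4, 6, 5}, so round 6, table 1 must be 3.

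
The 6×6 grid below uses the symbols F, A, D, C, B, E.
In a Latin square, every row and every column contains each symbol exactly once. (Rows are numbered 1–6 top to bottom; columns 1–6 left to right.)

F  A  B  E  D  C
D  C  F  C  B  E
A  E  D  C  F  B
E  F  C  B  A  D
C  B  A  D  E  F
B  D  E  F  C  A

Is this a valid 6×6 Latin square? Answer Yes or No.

Column 4 contains C twice (at rows 2 and 3), so it is not a permutation.

No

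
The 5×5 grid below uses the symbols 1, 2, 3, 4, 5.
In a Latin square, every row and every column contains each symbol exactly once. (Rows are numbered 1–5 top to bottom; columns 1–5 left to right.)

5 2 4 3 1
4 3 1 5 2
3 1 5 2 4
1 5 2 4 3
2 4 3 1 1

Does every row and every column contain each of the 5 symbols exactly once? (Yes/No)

Row 5 contains 1 twice (at columns 4 and 5), so it is not a permutation.

No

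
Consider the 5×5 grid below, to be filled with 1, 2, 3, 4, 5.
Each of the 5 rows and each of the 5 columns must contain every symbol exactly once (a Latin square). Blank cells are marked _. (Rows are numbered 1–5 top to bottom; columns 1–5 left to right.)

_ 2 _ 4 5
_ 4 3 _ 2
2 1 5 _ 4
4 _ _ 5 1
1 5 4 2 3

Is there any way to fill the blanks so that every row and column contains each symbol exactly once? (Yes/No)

Yes

No row or column among the givens repeats a symbol, and propagating forced cells runs into no contradiction.
One valid completion exists (for instance, 3 2 1 4 5 / 5 4 3 1 2 / 2 1 5 3 4 / 4 3 2 5 1 / 1 5 4 2 3).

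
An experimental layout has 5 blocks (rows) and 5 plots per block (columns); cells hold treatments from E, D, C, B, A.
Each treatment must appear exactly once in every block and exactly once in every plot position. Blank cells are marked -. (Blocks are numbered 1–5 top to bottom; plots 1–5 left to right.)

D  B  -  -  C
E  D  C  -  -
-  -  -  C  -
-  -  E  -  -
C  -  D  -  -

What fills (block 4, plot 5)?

Block 1, plot 3: block 1 has {D, C, B} and plot 3 has {E, D, C}, leaving only A.
Block 1, plot 4: block 1 has {D, C, B, A} and plot 4 has {C}, leaving only E.
Block 3, plot 3: block 3 has {C} and plot 3 has {E, D, C, A}, leaving only B.
Block 3, plot 1: block 3 has {C, B} and plot 1 has {E, D, C}, leaving only A.
Block 3, plot 2: block 3 has {C, B, A} and plot 2 has {D, B}, leaving only E.
Block 3, plot 5: block 3 has {E, C, B, A} and plot 5 has {C}, leaving only D.
Block 4, plot 1: block 4 has {E} and plot 1 has {E, D, C, A}, leaving only B.
Block 4 already has {E, B} and plot 5 already has {D, C}, so block 4, plot 5 must be A.

A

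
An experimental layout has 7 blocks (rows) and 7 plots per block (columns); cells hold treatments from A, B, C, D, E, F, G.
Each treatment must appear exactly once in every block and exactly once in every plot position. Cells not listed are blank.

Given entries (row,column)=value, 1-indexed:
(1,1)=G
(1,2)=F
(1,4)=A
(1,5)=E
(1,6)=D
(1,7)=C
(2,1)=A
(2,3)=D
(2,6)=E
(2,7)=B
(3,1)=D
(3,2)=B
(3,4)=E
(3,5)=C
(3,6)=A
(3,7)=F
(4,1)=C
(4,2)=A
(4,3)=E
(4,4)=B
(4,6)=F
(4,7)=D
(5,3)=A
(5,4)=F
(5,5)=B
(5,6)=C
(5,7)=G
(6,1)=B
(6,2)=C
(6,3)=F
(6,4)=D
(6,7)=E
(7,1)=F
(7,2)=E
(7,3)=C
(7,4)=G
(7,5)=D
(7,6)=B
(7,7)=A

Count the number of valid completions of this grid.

1

Block 1, plot 3: eliminating its block and plot leaves {B}.
Block 2, plot 2: eliminating its block and plot leaves {G}.
Block 2, plot 4: eliminating its block and plot leaves {C}.
Block 2, plot 5: eliminating its block and plot leaves {F, G}.
Block 3, plot 3: eliminating its block and plot leaves {G}.
Block 4, plot 5: eliminating its block and plot leaves {G}.
Block 5, plot 1: eliminating its block and plot leaves {E}.
Block 5, plot 2: eliminating its block and plot leaves {D}.
Block 6, plot 5: eliminating its block and plot leaves {A, G}.
Block 6, plot 6: eliminating its block and plot leaves {G}.
Only one assignment across all blanks avoids any block or plot repeat, giving 1 completion.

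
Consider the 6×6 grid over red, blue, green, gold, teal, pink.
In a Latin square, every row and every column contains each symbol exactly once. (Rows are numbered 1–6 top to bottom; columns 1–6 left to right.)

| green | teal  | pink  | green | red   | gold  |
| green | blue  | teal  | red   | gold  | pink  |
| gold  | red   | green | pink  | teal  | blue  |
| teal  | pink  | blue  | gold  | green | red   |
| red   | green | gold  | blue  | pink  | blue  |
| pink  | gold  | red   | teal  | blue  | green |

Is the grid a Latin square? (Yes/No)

No

Row 5 contains blue twice (at columns 4 and 6); row 1 is also not a permutation.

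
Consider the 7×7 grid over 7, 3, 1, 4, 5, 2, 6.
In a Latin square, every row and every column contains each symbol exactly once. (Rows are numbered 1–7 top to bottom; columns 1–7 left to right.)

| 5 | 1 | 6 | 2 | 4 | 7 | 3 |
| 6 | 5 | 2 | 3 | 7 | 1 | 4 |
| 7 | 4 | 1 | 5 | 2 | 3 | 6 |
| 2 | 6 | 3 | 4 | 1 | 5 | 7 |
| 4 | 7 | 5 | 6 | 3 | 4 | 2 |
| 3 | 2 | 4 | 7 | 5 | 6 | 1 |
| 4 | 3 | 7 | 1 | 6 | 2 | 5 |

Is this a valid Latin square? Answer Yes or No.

Column 1 contains 4 twice (at rows 5 and 7), so it is not a permutation.

No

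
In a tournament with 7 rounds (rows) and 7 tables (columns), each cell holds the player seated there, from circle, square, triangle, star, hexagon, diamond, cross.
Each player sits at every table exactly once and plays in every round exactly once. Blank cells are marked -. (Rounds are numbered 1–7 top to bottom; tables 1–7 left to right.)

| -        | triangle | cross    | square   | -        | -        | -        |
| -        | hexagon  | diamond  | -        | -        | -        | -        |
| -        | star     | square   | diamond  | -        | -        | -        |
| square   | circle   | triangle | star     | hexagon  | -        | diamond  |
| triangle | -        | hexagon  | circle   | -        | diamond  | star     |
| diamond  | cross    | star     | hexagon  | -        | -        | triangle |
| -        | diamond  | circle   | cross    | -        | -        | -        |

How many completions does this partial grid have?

Round 1, table 1: eliminating its round and table leaves {circle, star, hexagon}.
Round 1, table 5: eliminating its round and table leaves {circle, star, diamond}.
Round 1, table 6: eliminating its round and table leaves {circle, star, hexagon}.
Round 1, table 7: eliminating its round and table leaves {circle, hexagon}.
Round 2, table 1: eliminating its round and table leaves {circle, star, cross}.
Round 2, table 4: eliminating its round and table leaves {triangle}.
Round 2, table 5: eliminating its round and table leaves {circle, square, triangle, star, cross}.
Round 2, table 6: eliminating its round and table leaves {circle, square, triangle, star, cross}.
Round 2, table 7: eliminating its round and table leaves {circle, square, cross}.
Round 3, table 1: eliminating its round and table leaves {circle, hexagon, cross}.
Round 3, table 5: eliminating its round and table leaves {circle, triangle, cross}.
Round 3, table 6: eliminating its round and table leaves {circle, triangle, hexagon, cross}.
Round 3, table 7: eliminating its round and table leaves {circle, hexagon, cross}.
Round 4, table 6: eliminating its round and table leaves {cross}.
Round 5, table 2: eliminating its round and table leaves {square}.
Round 5, table 5: eliminating its round and table leaves {square, cross}.
Round 6, table 5: eliminating its round and table leaves {circle, square}.
Round 6, table 6: eliminating its round and table leaves {circle, square}.
Round 7, table 1: eliminating its round and table leaves {star, hexagon}.
Round 7, table 5: eliminating its round and table leaves {square, triangle, star}.
Round 7, table 6: eliminating its round and table leaves {square, triangle, star, hexagon}.
Round 7, table 7: eliminating its round and table leaves {square, hexagon}.
Enumerating the assignments across these blanks that avoid any round or table repeat gives 9 completions.

9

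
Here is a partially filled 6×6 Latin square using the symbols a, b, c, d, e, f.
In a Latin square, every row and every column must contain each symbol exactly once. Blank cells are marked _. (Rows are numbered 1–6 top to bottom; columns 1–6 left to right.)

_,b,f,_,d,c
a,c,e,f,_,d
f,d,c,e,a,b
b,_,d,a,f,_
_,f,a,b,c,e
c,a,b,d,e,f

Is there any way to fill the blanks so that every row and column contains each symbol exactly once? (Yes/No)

No

Row 1, column 4: row 1 together with column 4 already contain {a, b, c, d, e, f} — every symbol — so nothing can go there. The grid has no valid completion.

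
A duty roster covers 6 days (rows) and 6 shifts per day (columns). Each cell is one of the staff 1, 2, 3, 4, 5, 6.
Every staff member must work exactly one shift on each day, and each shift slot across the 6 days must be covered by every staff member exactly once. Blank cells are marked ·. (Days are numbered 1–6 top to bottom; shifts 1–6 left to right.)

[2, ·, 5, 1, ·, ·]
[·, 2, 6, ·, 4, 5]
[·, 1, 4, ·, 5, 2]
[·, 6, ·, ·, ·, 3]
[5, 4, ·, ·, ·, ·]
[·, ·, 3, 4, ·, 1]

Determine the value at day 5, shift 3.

1

Day 1, shift 2: day 1 has {1, 2, 5} and shift 2 has {1, 2, 4, 6}, leaving only 3.
Day 1, shift 5: day 1 has {1, 2, 3, 5} and shift 5 has {4, 5}, leaving only 6.
Day 1, shift 6: day 1 has {1, 2, 3, 5, 6} and shift 6 has {1, 2, 3, 5}, leaving only 4.
Day 2, shift 4: day 2 has {2, 4, 5, 6} and shift 4 has {1, 4}, leaving only 3.
Day 2, shift 1: day 2 has {2, 3, 4, 5, 6} and shift 1 has {2, 5}, leaving only 1.
Day 3, shift 4: day 3 has {1, 2, 4, 5} and shift 4 has {1, 3, 4}, leaving only 6.
Day 3, shift 1: day 3 has {1, 2, 4, 5, 6} and shift 1 has {1, 2, 5}, leaving only 3.
Day 4, shift 1: day 4 has {3, 6} and shift 1 has {1, 2, 3, 5}, leaving only 4.
Day 5, shift 4: day 5 has {4, 5} and shift 4 has {1, 3, 4, 6}, leaving only 2.
Day 5 already has {2, 4, 5} and shift 3 already has {3, 4, 5, 6}, so day 5, shift 3 must be 1.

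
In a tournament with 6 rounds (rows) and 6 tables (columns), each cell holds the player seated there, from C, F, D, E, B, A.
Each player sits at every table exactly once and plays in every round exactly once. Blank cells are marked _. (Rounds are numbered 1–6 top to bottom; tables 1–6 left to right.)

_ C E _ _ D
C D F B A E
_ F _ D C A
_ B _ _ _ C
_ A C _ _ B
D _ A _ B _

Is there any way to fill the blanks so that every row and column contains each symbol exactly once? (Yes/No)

No round or table among the givens repeats a symbol, and propagating forced cells runs into no contradiction.
One valid completion exists (for instance, B C E A F D / C D F B A E / E F B D C A / A B D F E C / F A C E D B / D E A C B F).

Yes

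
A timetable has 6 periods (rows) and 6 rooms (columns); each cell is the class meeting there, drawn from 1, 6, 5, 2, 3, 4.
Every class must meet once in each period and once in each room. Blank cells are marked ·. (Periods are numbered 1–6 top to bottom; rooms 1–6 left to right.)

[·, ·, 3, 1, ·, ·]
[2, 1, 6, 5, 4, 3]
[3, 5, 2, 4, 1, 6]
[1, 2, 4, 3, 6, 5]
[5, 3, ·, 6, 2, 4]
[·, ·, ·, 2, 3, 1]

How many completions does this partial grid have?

Period 1, room 1: eliminating its period and room leaves {6, 4}.
Period 1, room 2: eliminating its period and room leaves {6, 4}.
Period 1, room 5: eliminating its period and room leaves {5}.
Period 1, room 6: eliminating its period and room leaves {2}.
Period 5, room 3: eliminating its period and room leaves {1}.
Period 6, room 1: eliminating its period and room leaves {6, 4}.
Period 6, room 2: eliminating its period and room leaves {6, 4}.
Period 6, room 3: eliminating its period and room leaves {5}.
Enumerating the assignments across these blanks that avoid any period or room repeat gives 2 completions.

2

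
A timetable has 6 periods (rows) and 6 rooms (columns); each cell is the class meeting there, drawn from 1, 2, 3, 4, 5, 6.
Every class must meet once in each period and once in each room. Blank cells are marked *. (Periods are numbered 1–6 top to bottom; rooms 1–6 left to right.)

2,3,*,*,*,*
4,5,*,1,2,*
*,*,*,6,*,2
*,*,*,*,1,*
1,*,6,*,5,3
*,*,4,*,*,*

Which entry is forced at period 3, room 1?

3

Period 2, room 3: period 2 has {1, 2, 4, 5} and room 3 has {4, 6}, leaving only 3.
Period 2, room 6: period 2 has {1, 2, 3, 4, 5} and room 6 has {2, 3}, leaving only 6.
Period 3, room 1 is narrowed to {3, 5}.
If it were 5, then period 6, room 5 would be left with no valid symbol.
So period 3, room 1 must be 3.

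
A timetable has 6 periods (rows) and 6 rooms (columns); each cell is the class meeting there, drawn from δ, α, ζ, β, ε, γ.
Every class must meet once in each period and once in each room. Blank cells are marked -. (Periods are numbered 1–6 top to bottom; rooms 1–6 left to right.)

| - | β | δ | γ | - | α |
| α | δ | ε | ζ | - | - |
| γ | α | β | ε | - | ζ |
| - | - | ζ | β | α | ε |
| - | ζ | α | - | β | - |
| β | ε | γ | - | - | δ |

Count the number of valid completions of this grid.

1

Period 1, room 1: eliminating its period and room leaves {ζ, ε}.
Period 1, room 5: eliminating its period and room leaves {ζ, ε}.
Period 2, room 5: eliminating its period and room leaves {γ}.
Period 2, room 6: eliminating its period and room leaves {β, γ}.
Period 3, room 5: eliminating its period and room leaves {δ}.
Period 4, room 1: eliminating its period and room leaves {δ}.
Period 4, room 2: eliminating its period and room leaves {γ}.
Period 5, room 1: eliminating its period and room leaves {δ, ε}.
Period 5, room 4: eliminating its period and room leaves {δ}.
Period 5, room 6: eliminating its period and room leaves {γ}.
Period 6, room 4: eliminating its period and room leaves {α}.
Period 6, room 5: eliminating its period and room leaves {ζ}.
Only one assignment across all blanks avoids any period or room repeat, giving 1 completion.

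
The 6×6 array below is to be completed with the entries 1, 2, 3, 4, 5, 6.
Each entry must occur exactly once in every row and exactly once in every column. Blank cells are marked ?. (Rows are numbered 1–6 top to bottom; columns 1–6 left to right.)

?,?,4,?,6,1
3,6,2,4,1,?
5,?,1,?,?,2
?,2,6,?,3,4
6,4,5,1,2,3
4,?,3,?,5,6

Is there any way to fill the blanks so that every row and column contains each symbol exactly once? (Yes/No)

Yes

No row or column among the givens repeats a symbol, and propagating forced cells runs into no contradiction.
One valid completion exists (for instance, 2 5 4 3 6 1 / 3 6 2 4 1 5 / 5 3 1 6 4 2 / 1 2 6 5 3 4 / 6 4 5 1 2 3 / 4 1 3 2 5 6).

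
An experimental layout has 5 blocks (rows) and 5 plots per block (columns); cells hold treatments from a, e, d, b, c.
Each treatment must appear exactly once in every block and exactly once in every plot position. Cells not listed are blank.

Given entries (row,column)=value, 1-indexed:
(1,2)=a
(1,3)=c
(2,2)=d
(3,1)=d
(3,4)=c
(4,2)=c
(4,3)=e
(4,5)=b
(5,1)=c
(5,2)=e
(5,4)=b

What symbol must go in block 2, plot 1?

Block 3, plot 2: block 3 has {d, c} and plot 2 has {a, e, d, c}, leaving only b.
Block 3, plot 3: block 3 has {d, b, c} and plot 3 has {e, c}, leaving only a.
Block 2, plot 3: block 2 has {d} and plot 3 has {a, e, c}, leaving only b.
Block 3, plot 5: block 3 has {a, d, b, c} and plot 5 has {b}, leaving only e.
Block 1, plot 5: block 1 has {a, c} and plot 5 has {e, b}, leaving only d.
Block 1, plot 4: block 1 has {a, d, c} and plot 4 has {b, c}, leaving only e.
Block 1, plot 1: block 1 has {a, e, d, c} and plot 1 has {d, c}, leaving only b.
Block 2, plot 4: block 2 has {d, b} and plot 4 has {e, b, c}, leaving only a.
Block 2 already has {a, d, b} and plot 1 already has {d, b, c}, so block 2, plot 1 must be e.

e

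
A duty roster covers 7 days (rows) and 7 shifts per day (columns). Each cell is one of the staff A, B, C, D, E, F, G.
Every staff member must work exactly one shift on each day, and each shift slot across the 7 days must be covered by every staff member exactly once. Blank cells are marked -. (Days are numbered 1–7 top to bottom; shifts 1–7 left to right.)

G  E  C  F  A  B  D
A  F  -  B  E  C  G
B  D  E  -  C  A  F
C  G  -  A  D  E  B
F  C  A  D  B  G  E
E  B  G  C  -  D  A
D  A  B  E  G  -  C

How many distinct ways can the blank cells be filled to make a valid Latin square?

Day 2, shift 3: eliminating its day and shift leaves {D}.
Day 3, shift 4: eliminating its day and shift leaves {G}.
Day 4, shift 3: eliminating its day and shift leaves {F}.
Day 6, shift 5: eliminating its day and shift leaves {F}.
Day 7, shift 6: eliminating its day and shift leaves {F}.
Only one assignment across all blanks avoids any day or shift repeat, giving 1 completion.

1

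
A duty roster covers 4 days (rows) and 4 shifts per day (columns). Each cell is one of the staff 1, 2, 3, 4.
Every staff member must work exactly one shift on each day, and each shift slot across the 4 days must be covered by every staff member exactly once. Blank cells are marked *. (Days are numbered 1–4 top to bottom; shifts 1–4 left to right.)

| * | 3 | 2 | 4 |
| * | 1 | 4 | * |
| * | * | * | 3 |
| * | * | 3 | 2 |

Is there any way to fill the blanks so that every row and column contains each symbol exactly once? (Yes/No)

No

Day 2, shift 4: day 2 together with shift 4 already contain {1, 2, 3, 4} — every symbol — so nothing can go there. The grid has no valid completion.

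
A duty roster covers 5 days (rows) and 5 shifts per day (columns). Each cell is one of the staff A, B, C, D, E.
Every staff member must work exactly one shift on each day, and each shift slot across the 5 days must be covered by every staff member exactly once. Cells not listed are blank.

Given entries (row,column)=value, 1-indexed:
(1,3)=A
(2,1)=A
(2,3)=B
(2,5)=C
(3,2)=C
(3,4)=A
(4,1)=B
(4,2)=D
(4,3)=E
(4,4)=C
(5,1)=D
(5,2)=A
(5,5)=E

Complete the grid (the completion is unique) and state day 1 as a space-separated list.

C B A E D

Day 2, shift 2: day 2 has {A, B, C} and shift 2 has {A, C, D}, leaving only E.
Day 1, shift 2: day 1 has {A} and shift 2 has {A, C, D, E}, leaving only B.
Day 1, shift 5: day 1 has {A, B} and shift 5 has {C, E}, leaving only D.
Day 1, shift 4: day 1 has {A, B, D} and shift 4 has {A, C}, leaving only E.
Day 1, shift 1: day 1 has {A, B, D, E} and shift 1 has {A, B, D}, leaving only C.
So day 1 reads: C B A E D.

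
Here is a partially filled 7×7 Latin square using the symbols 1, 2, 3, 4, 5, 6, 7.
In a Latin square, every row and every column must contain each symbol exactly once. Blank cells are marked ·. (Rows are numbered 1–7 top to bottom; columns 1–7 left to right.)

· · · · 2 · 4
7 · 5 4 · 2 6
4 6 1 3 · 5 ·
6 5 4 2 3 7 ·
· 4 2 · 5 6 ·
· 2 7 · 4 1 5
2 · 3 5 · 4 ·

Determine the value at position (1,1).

5

Row 1, column 3: row 1 has {2, 4} and column 3 has {1, 2, 3, 4, 5, 7}, leaving only 6.
Row 1, column 6: row 1 has {2, 4, 6} and column 6 has {1, 2, 4, 5, 6, 7}, leaving only 3.
Row 2, column 5: row 2 has {2, 4, 5, 6, 7} and column 5 has {2, 3, 4, 5}, leaving only 1.
Row 2, column 2: row 2 has {1, 2, 4, 5, 6, 7} and column 2 has {2, 4, 5, 6}, leaving only 3.
Row 3, column 5: row 3 has {1, 3, 4, 5, 6} and column 5 has {1, 2, 3, 4, 5}, leaving only 7.
Row 3, column 7: row 3 has {1, 3, 4, 5, 6, 7} and column 7 has {4, 5, 6}, leaving only 2.
Row 4, column 7: row 4 has {2, 3, 4, 5, 6, 7} and column 7 has {2, 4, 5, 6}, leaving only 1.
Row 6, column 1: row 6 has {1, 2, 4, 5, 7} and column 1 has {2, 4, 6, 7}, leaving only 3.
Row 5, column 1: row 5 has {2, 4, 5, 6} and column 1 has {2, 3, 4, 6, 7}, leaving only 1.
Row 1 already has {2, 3, 4, 6} and column 1 already has {1, 2, 3, 4, 6, 7}, so row 1, column 1 must be 5.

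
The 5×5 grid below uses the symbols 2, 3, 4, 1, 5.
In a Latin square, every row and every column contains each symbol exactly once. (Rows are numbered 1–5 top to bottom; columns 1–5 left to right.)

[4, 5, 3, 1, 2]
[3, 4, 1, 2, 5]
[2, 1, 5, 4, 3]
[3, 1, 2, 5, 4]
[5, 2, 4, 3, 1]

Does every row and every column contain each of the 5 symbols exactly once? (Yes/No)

Every row is a permutation, but column 1 contains 3 twice (at rows 2 and 4).

No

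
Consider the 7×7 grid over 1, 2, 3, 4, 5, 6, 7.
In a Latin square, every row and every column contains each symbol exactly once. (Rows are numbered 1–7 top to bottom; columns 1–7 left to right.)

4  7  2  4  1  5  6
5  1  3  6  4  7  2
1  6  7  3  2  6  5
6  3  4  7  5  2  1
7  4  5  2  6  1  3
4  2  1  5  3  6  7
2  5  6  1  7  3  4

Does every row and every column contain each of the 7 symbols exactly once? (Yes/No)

No

Row 3 contains 6 twice (at columns 2 and 6); row 1 is also not a permutation.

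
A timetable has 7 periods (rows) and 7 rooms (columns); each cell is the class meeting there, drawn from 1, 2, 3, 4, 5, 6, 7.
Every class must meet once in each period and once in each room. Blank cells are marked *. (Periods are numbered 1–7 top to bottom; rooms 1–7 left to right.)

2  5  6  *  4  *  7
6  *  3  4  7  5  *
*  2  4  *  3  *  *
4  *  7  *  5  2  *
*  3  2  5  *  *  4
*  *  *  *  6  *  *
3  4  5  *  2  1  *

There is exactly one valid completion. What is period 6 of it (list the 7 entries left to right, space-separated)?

5 7 1 2 6 4 3

Period 6, room 3: period 6 has {6} and room 3 has {2, 3, 4, 5, 6, 7}, leaving only 1.
Period 6, room 2: period 6 has {1, 6} and room 2 has {2, 3, 4, 5}, leaving only 7.
Period 6, room 1: period 6 has {1, 6, 7} and room 1 has {2, 3, 4, 6}, leaving only 5.
Period 1, room 6: period 1 has {2, 4, 5, 6, 7} and room 6 has {1, 2, 5}, leaving only 3.
Period 6, room 6: period 6 has {1, 5, 6, 7} and room 6 has {1, 2, 3, 5}, leaving only 4.
Period 1, room 4: period 1 has {2, 3, 4, 5, 6, 7} and room 4 has {4, 5}, leaving only 1.
Period 2, room 2: period 2 has {3, 4, 5, 6, 7} and room 2 has {2, 3, 4, 5, 7}, leaving only 1.
Period 2, room 7: period 2 has {1, 3, 4, 5, 6, 7} and room 7 has {4, 7}, leaving only 2.
Period 6, room 7: period 6 has {1, 4, 5, 6, 7} and room 7 has {2, 4, 7}, leaving only 3.
Period 6, room 4: period 6 has {1, 3, 4, 5, 6, 7} and room 4 has {1, 4, 5}, leaving only 2.
So period 6 reads: 5 7 1 2 6 4 3.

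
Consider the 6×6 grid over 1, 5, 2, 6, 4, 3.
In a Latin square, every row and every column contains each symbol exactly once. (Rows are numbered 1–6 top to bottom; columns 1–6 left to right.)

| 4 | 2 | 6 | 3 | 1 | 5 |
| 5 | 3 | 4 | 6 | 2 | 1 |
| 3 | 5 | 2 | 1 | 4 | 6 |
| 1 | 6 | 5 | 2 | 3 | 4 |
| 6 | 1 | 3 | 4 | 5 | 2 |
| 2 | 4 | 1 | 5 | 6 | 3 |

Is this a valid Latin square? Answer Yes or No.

Yes

Each row is a permutation of the 6 symbols, and so is each column.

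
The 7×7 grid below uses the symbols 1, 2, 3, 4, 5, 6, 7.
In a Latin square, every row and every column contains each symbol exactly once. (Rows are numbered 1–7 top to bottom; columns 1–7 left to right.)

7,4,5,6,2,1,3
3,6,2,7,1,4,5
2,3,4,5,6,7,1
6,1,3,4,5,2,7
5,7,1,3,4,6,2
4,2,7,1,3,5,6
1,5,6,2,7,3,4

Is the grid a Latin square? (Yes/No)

Yes

Each row is a permutation of the 7 symbols, and so is each column.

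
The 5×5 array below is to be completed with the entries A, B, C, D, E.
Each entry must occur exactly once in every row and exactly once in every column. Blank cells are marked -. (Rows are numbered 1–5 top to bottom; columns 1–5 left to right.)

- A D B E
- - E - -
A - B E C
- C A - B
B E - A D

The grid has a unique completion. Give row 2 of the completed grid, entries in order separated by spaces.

Row 2, column 5: row 2 has {E} and column 5 has {B, C, D, E}, leaving only A.
Row 1, column 1: row 1 has {A, B, D, E} and column 1 has {A, B}, leaving only C.
Row 2, column 1: row 2 has {A, E} and column 1 has {A, B, C}, leaving only D.
Row 2, column 2: row 2 has {A, D, E} and column 2 has {A, C, E}, leaving only B.
Row 2, column 4: row 2 has {A, B, D, E} and column 4 has {A, B, E}, leaving only C.
So row 2 reads: D B E C A.

D B E C A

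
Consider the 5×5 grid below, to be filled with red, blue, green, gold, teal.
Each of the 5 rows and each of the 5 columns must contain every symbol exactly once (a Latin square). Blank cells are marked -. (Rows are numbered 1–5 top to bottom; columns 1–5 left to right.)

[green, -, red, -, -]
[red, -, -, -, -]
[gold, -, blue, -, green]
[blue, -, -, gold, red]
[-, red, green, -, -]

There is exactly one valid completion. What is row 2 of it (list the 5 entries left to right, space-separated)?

red blue gold green teal

Row 3, column 2: row 3 has {blue, green, gold} and column 2 has {red}, leaving only teal.
Row 3, column 4: row 3 has {blue, green, gold, teal} and column 4 has {gold}, leaving only red.
Row 4, column 2: row 4 has {red, blue, gold} and column 2 has {red, teal}, leaving only green.
Row 4, column 3: row 4 has {red, blue, green, gold} and column 3 has {red, blue, green}, leaving only teal.
Row 2, column 3: row 2 has {red} and column 3 has {red, blue, green, teal}, leaving only gold.
Row 2, column 2: row 2 has {red, gold} and column 2 has {red, green, teal}, leaving only blue.
Row 2, column 5: row 2 has {red, blue, gold} and column 5 has {red, green}, leaving only teal.
Row 2, column 4: row 2 has {red, blue, gold, teal} and column 4 has {red, gold}, leaving only green.
So row 2 reads: red blue gold green teal.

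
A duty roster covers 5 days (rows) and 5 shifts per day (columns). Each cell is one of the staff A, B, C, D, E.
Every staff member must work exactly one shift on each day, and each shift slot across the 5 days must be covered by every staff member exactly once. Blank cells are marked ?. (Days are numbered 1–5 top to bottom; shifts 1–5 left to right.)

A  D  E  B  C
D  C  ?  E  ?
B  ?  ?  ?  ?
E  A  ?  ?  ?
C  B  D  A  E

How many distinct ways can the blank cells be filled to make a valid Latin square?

2

Day 2, shift 3: eliminating its day and shift leaves {A, B}.
Day 2, shift 5: eliminating its day and shift leaves {A, B}.
Day 3, shift 2: eliminating its day and shift leaves {E}.
Day 3, shift 3: eliminating its day and shift leaves {A, C}.
Day 3, shift 4: eliminating its day and shift leaves {C, D}.
Day 3, shift 5: eliminating its day and shift leaves {A, D}.
Day 4, shift 3: eliminating its day and shift leaves {B, C}.
Day 4, shift 4: eliminating its day and shift leaves {C, D}.
Day 4, shift 5: eliminating its day and shift leaves {B, D}.
Enumerating the assignments across these blanks that avoid any day or shift repeat gives 2 completions.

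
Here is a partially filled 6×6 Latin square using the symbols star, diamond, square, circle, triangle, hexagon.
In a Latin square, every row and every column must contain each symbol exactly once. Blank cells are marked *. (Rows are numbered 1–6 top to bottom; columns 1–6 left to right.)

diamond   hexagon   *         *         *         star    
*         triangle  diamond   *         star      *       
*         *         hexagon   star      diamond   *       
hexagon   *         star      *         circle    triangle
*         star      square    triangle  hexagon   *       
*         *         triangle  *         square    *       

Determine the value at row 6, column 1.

Row 1, column 3: row 1 has {star, diamond, hexagon} and column 3 has {star, diamond, square, triangle, hexagon}, leaving only circle.
Row 1, column 4: row 1 has {star, diamond, circle, hexagon} and column 4 has {star, triangle}, leaving only square.
Row 1, column 5: row 1 has {star, diamond, square, circle, hexagon} and column 5 has {star, diamond, square, circle, hexagon}, leaving only triangle.
Row 4, column 4: row 4 has {star, circle, triangle, hexagon} and column 4 has {star, square, triangle}, leaving only diamond.
Row 4, column 2: row 4 has {star, diamond, circle, triangle, hexagon} and column 2 has {star, triangle, hexagon}, leaving only square.
Row 3, column 2: row 3 has {star, diamond, hexagon} and column 2 has {star, square, triangle, hexagon}, leaving only circle.
Row 3, column 6: row 3 has {star, diamond, circle, hexagon} and column 6 has {star, triangle}, leaving only square.
Row 3, column 1: row 3 has {star, diamond, square, circle, hexagon} and column 1 has {diamond, hexagon}, leaving only triangle.
Row 5, column 1: row 5 has {star, square, triangle, hexagon} and column 1 has {diamond, triangle, hexagon}, leaving only circle.
Row 6 already has {square, triangle} and column 1 already has {diamond, circle, triangle, hexagon}, so row 6, column 1 must be star.

star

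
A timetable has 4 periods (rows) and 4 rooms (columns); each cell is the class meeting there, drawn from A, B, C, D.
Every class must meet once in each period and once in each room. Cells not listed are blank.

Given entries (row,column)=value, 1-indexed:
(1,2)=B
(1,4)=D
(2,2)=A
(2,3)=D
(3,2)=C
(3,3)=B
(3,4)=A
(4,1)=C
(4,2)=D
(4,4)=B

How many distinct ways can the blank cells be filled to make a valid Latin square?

Period 1, room 1: eliminating its period and room leaves {A}.
Period 1, room 3: eliminating its period and room leaves {A, C}.
Period 2, room 1: eliminating its period and room leaves {B}.
Period 2, room 4: eliminating its period and room leaves {C}.
Period 3, room 1: eliminating its period and room leaves {D}.
Period 4, room 3: eliminating its period and room leaves {A}.
Only one assignment across all blanks avoids any period or room repeat, giving 1 completion.

1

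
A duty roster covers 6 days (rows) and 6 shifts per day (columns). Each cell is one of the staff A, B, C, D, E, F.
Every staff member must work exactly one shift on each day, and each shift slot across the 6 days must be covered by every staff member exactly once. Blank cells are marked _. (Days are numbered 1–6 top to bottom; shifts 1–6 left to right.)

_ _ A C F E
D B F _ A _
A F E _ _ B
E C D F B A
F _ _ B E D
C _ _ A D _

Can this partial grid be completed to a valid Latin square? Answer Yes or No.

Yes

No day or shift among the givens repeats a symbol, and propagating forced cells runs into no contradiction.
One valid completion exists (for instance, B D A C F E / D B F E A C / A F E D C B / E C D F B A / F A C B E D / C E B A D F).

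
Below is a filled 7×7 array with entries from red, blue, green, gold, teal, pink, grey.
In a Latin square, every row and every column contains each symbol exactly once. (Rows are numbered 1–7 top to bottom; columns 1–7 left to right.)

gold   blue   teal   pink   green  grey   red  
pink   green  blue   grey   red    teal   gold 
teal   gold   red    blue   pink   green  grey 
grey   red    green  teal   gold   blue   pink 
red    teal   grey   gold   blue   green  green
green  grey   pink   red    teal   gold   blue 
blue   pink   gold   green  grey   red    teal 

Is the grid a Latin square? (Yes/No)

Column 6 contains green twice (at rows 3 and 5), so it is not a permutation.

No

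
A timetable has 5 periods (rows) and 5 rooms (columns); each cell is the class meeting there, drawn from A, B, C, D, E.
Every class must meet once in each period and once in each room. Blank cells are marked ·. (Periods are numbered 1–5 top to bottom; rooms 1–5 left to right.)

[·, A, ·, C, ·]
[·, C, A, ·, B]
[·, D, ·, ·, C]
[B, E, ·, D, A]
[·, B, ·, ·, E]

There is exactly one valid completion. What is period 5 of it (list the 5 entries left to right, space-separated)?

C B D A E

Period 5, room 4: period 5 has {B, E} and room 4 has {C, D}, leaving only A.
Period 1, room 5: period 1 has {A, C} and room 5 has {A, B, C, E}, leaving only D.
Period 1, room 1: period 1 has {A, C, D} and room 1 has {B}, leaving only E.
Period 1, room 3: period 1 has {A, C, D, E} and room 3 has {A}, leaving only B.
Period 2, room 1: period 2 has {A, B, C} and room 1 has {B, E}, leaving only D.
Period 5, room 1: period 5 has {A, B, E} and room 1 has {B, D, E}, leaving only C.
Period 5, room 3: period 5 has {A, B, C, E} and room 3 has {A, B}, leaving only D.
So period 5 reads: C B D A E.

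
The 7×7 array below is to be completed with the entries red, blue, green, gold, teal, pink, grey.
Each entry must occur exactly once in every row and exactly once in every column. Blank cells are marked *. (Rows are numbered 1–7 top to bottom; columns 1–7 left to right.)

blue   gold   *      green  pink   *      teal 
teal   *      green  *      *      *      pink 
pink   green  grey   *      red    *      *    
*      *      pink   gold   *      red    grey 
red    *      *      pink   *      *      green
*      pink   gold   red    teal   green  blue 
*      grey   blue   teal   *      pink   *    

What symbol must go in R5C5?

Row 1, column 3: row 1 has {blue, green, gold, teal, pink} and column 3 has {blue, green, gold, pink, grey}, leaving only red.
Row 1, column 6: row 1 has {red, blue, green, gold, teal, pink} and column 6 has {red, green, pink}, leaving only grey.
Row 3, column 4: row 3 has {red, green, pink, grey} and column 4 has {red, green, gold, teal, pink}, leaving only blue.
Row 2, column 4: row 2 has {green, teal, pink} and column 4 has {red, blue, green, gold, teal, pink}, leaving only grey.
Row 3, column 7: row 3 has {red, blue, green, pink, grey} and column 7 has {blue, green, teal, pink, grey}, leaving only gold.
Row 3, column 6: row 3 has {red, blue, green, gold, pink, grey} and column 6 has {red, green, pink, grey}, leaving only teal.
Row 4, column 1: row 4 has {red, gold, pink, grey} and column 1 has {red, blue, teal, pink}, leaving only green.
Row 4, column 5: row 4 has {red, green, gold, pink, grey} and column 5 has {red, teal, pink}, leaving only blue.
Row 2, column 5: row 2 has {green, teal, pink, grey} and column 5 has {red, blue, teal, pink}, leaving only gold.
Row 5 already has {red, green, pink} and column 5 already has {red, blue, gold, teal, pink}, so row 5, column 5 must be grey.

grey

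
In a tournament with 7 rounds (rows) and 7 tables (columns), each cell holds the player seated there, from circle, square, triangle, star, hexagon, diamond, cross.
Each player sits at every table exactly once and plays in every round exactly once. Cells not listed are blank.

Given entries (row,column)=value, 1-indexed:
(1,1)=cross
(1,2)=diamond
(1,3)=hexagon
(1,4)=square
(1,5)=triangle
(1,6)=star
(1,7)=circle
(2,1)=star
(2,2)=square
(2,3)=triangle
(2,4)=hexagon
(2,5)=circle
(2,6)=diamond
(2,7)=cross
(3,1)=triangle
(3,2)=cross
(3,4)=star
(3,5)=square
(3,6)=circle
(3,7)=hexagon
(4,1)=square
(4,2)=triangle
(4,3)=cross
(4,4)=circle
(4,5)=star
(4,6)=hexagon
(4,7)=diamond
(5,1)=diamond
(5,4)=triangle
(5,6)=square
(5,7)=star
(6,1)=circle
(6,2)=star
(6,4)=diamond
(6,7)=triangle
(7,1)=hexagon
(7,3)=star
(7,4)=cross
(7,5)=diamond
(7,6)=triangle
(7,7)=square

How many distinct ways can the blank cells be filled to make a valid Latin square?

1

Round 3, table 3: eliminating its round and table leaves {diamond}.
Round 5, table 2: eliminating its round and table leaves {circle, hexagon}.
Round 5, table 3: eliminating its round and table leaves {circle}.
Round 5, table 5: eliminating its round and table leaves {hexagon, cross}.
Round 6, table 3: eliminating its round and table leaves {square}.
Round 6, table 5: eliminating its round and table leaves {hexagon, cross}.
Round 6, table 6: eliminating its round and table leaves {cross}.
Round 7, table 2: eliminating its round and table leaves {circle}.
Only one assignment across all blanks avoids any round or table repeat, giving 1 completion.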